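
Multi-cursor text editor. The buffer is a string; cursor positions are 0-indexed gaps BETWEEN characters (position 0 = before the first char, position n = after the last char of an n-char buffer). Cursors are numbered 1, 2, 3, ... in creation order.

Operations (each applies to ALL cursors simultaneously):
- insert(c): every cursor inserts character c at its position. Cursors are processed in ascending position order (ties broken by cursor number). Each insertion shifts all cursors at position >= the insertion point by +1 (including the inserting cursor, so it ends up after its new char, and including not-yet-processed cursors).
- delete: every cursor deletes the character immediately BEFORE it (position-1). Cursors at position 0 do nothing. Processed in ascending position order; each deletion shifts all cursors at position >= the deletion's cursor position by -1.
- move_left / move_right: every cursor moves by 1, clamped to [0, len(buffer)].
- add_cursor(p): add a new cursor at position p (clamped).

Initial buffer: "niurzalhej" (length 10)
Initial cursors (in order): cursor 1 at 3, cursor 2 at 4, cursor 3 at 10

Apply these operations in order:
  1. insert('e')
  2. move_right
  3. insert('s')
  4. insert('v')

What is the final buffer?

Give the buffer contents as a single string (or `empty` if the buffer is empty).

After op 1 (insert('e')): buffer="niuerezalheje" (len 13), cursors c1@4 c2@6 c3@13, authorship ...1.2......3
After op 2 (move_right): buffer="niuerezalheje" (len 13), cursors c1@5 c2@7 c3@13, authorship ...1.2......3
After op 3 (insert('s')): buffer="niuersezsalhejes" (len 16), cursors c1@6 c2@9 c3@16, authorship ...1.12.2.....33
After op 4 (insert('v')): buffer="niuersvezsvalhejesv" (len 19), cursors c1@7 c2@11 c3@19, authorship ...1.112.22.....333

Answer: niuersvezsvalhejesv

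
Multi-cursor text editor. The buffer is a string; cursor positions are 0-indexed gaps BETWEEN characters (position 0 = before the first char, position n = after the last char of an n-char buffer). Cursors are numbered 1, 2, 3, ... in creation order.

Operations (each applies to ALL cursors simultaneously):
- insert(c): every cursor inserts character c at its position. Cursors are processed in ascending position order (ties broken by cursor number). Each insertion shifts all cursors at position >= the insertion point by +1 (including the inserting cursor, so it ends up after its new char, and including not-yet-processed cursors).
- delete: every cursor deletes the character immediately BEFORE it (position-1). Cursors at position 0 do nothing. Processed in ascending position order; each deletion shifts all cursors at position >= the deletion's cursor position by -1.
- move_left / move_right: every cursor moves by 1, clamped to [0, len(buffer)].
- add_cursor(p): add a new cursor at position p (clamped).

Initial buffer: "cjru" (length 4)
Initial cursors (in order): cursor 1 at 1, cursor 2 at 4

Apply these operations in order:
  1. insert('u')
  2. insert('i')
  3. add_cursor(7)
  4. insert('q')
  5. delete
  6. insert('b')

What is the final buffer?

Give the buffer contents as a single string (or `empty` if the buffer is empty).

After op 1 (insert('u')): buffer="cujruu" (len 6), cursors c1@2 c2@6, authorship .1...2
After op 2 (insert('i')): buffer="cuijruui" (len 8), cursors c1@3 c2@8, authorship .11...22
After op 3 (add_cursor(7)): buffer="cuijruui" (len 8), cursors c1@3 c3@7 c2@8, authorship .11...22
After op 4 (insert('q')): buffer="cuiqjruuqiq" (len 11), cursors c1@4 c3@9 c2@11, authorship .111...2322
After op 5 (delete): buffer="cuijruui" (len 8), cursors c1@3 c3@7 c2@8, authorship .11...22
After op 6 (insert('b')): buffer="cuibjruubib" (len 11), cursors c1@4 c3@9 c2@11, authorship .111...2322

Answer: cuibjruubib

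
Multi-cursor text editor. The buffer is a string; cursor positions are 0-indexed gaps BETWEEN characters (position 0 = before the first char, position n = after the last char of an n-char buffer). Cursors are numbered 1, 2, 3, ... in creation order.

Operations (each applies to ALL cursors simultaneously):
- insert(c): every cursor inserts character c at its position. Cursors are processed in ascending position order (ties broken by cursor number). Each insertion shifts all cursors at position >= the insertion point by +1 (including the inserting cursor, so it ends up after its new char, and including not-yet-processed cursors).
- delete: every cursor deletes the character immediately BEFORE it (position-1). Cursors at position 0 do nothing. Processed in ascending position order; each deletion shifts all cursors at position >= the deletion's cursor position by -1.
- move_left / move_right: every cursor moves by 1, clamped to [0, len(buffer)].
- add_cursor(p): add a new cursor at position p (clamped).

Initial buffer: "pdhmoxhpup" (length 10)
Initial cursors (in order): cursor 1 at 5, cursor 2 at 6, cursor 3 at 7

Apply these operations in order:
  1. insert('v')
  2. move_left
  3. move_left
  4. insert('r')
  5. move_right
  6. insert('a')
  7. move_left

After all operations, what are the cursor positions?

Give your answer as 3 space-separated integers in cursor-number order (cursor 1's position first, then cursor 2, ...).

Answer: 6 10 14

Derivation:
After op 1 (insert('v')): buffer="pdhmovxvhvpup" (len 13), cursors c1@6 c2@8 c3@10, authorship .....1.2.3...
After op 2 (move_left): buffer="pdhmovxvhvpup" (len 13), cursors c1@5 c2@7 c3@9, authorship .....1.2.3...
After op 3 (move_left): buffer="pdhmovxvhvpup" (len 13), cursors c1@4 c2@6 c3@8, authorship .....1.2.3...
After op 4 (insert('r')): buffer="pdhmrovrxvrhvpup" (len 16), cursors c1@5 c2@8 c3@11, authorship ....1.12.23.3...
After op 5 (move_right): buffer="pdhmrovrxvrhvpup" (len 16), cursors c1@6 c2@9 c3@12, authorship ....1.12.23.3...
After op 6 (insert('a')): buffer="pdhmroavrxavrhavpup" (len 19), cursors c1@7 c2@11 c3@15, authorship ....1.112.223.33...
After op 7 (move_left): buffer="pdhmroavrxavrhavpup" (len 19), cursors c1@6 c2@10 c3@14, authorship ....1.112.223.33...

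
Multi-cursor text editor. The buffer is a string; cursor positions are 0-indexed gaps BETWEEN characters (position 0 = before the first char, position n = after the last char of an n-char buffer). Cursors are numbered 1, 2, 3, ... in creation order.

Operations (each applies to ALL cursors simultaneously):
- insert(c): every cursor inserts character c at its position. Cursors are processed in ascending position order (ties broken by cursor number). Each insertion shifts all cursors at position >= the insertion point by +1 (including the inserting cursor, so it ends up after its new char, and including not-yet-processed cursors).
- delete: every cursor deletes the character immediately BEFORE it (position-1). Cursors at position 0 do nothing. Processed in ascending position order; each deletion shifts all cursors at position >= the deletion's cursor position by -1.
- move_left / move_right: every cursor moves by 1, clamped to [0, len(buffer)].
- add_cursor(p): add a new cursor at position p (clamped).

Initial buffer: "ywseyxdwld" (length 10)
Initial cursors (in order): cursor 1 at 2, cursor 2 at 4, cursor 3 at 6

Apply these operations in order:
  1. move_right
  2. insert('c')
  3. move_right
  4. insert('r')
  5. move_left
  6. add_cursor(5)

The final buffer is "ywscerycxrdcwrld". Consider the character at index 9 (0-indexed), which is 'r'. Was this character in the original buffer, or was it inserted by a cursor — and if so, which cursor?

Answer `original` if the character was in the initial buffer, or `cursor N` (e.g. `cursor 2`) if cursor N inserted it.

Answer: cursor 2

Derivation:
After op 1 (move_right): buffer="ywseyxdwld" (len 10), cursors c1@3 c2@5 c3@7, authorship ..........
After op 2 (insert('c')): buffer="ywsceycxdcwld" (len 13), cursors c1@4 c2@7 c3@10, authorship ...1..2..3...
After op 3 (move_right): buffer="ywsceycxdcwld" (len 13), cursors c1@5 c2@8 c3@11, authorship ...1..2..3...
After op 4 (insert('r')): buffer="ywscerycxrdcwrld" (len 16), cursors c1@6 c2@10 c3@14, authorship ...1.1.2.2.3.3..
After op 5 (move_left): buffer="ywscerycxrdcwrld" (len 16), cursors c1@5 c2@9 c3@13, authorship ...1.1.2.2.3.3..
After op 6 (add_cursor(5)): buffer="ywscerycxrdcwrld" (len 16), cursors c1@5 c4@5 c2@9 c3@13, authorship ...1.1.2.2.3.3..
Authorship (.=original, N=cursor N): . . . 1 . 1 . 2 . 2 . 3 . 3 . .
Index 9: author = 2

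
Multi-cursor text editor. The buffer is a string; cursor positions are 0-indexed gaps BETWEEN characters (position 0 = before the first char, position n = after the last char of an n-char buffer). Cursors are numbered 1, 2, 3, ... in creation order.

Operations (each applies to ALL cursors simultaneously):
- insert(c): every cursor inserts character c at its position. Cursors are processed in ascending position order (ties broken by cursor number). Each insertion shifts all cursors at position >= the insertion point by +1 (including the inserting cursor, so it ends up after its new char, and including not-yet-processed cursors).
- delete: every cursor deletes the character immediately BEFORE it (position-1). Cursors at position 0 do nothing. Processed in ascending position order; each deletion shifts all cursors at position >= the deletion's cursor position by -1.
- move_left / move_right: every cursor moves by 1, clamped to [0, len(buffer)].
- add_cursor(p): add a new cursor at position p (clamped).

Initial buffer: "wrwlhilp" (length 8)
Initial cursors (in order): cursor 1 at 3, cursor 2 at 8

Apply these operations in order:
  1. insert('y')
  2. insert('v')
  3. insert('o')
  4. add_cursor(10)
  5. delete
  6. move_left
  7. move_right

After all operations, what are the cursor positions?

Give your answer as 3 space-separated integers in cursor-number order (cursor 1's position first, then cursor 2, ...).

After op 1 (insert('y')): buffer="wrwylhilpy" (len 10), cursors c1@4 c2@10, authorship ...1.....2
After op 2 (insert('v')): buffer="wrwyvlhilpyv" (len 12), cursors c1@5 c2@12, authorship ...11.....22
After op 3 (insert('o')): buffer="wrwyvolhilpyvo" (len 14), cursors c1@6 c2@14, authorship ...111.....222
After op 4 (add_cursor(10)): buffer="wrwyvolhilpyvo" (len 14), cursors c1@6 c3@10 c2@14, authorship ...111.....222
After op 5 (delete): buffer="wrwyvlhipyv" (len 11), cursors c1@5 c3@8 c2@11, authorship ...11....22
After op 6 (move_left): buffer="wrwyvlhipyv" (len 11), cursors c1@4 c3@7 c2@10, authorship ...11....22
After op 7 (move_right): buffer="wrwyvlhipyv" (len 11), cursors c1@5 c3@8 c2@11, authorship ...11....22

Answer: 5 11 8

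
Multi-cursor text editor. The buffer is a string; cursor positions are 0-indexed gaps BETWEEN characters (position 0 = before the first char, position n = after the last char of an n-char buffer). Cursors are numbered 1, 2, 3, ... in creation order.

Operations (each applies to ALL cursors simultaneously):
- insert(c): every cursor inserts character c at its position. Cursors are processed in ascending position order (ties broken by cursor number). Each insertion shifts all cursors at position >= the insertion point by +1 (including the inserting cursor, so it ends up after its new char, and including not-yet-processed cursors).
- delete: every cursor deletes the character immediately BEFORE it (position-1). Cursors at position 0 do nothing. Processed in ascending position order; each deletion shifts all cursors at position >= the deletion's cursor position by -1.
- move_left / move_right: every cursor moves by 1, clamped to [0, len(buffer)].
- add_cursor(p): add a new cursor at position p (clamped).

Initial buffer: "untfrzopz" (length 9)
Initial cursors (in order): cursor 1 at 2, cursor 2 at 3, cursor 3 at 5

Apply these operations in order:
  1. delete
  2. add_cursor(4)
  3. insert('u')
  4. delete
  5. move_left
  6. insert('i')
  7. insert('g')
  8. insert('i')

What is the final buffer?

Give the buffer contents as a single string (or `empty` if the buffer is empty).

After op 1 (delete): buffer="ufzopz" (len 6), cursors c1@1 c2@1 c3@2, authorship ......
After op 2 (add_cursor(4)): buffer="ufzopz" (len 6), cursors c1@1 c2@1 c3@2 c4@4, authorship ......
After op 3 (insert('u')): buffer="uuufuzoupz" (len 10), cursors c1@3 c2@3 c3@5 c4@8, authorship .12.3..4..
After op 4 (delete): buffer="ufzopz" (len 6), cursors c1@1 c2@1 c3@2 c4@4, authorship ......
After op 5 (move_left): buffer="ufzopz" (len 6), cursors c1@0 c2@0 c3@1 c4@3, authorship ......
After op 6 (insert('i')): buffer="iiuifziopz" (len 10), cursors c1@2 c2@2 c3@4 c4@7, authorship 12.3..4...
After op 7 (insert('g')): buffer="iigguigfzigopz" (len 14), cursors c1@4 c2@4 c3@7 c4@11, authorship 1212.33..44...
After op 8 (insert('i')): buffer="iiggiiuigifzigiopz" (len 18), cursors c1@6 c2@6 c3@10 c4@15, authorship 121212.333..444...

Answer: iiggiiuigifzigiopz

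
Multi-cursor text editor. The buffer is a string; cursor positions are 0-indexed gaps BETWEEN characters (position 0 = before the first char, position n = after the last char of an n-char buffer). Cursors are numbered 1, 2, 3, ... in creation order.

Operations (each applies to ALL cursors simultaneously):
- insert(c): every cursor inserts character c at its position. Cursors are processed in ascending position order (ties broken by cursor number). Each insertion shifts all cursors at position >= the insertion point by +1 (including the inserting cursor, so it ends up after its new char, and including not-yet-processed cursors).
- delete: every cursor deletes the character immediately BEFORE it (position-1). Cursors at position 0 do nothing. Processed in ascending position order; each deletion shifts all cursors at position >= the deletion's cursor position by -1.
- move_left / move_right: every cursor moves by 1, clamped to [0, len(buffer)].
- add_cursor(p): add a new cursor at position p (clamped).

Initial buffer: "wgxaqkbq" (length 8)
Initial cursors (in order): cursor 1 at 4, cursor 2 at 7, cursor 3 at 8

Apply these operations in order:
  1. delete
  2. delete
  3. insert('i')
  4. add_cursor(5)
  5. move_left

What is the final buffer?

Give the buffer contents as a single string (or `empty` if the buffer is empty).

After op 1 (delete): buffer="wgxqk" (len 5), cursors c1@3 c2@5 c3@5, authorship .....
After op 2 (delete): buffer="wg" (len 2), cursors c1@2 c2@2 c3@2, authorship ..
After op 3 (insert('i')): buffer="wgiii" (len 5), cursors c1@5 c2@5 c3@5, authorship ..123
After op 4 (add_cursor(5)): buffer="wgiii" (len 5), cursors c1@5 c2@5 c3@5 c4@5, authorship ..123
After op 5 (move_left): buffer="wgiii" (len 5), cursors c1@4 c2@4 c3@4 c4@4, authorship ..123

Answer: wgiii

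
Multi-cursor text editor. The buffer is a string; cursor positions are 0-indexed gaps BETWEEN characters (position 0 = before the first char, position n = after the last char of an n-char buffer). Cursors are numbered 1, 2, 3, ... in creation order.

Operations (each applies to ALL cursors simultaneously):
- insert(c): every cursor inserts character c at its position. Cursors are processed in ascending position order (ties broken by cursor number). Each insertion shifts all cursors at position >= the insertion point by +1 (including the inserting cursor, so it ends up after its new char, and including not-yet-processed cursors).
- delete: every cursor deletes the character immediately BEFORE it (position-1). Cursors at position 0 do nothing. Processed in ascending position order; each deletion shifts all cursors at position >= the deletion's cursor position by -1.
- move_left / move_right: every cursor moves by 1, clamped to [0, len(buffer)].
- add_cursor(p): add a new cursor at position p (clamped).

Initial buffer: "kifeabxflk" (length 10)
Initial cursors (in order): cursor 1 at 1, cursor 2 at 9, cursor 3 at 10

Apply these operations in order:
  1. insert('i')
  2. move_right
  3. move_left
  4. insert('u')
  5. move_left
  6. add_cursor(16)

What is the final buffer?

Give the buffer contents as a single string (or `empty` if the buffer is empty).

After op 1 (insert('i')): buffer="kiifeabxfliki" (len 13), cursors c1@2 c2@11 c3@13, authorship .1........2.3
After op 2 (move_right): buffer="kiifeabxfliki" (len 13), cursors c1@3 c2@12 c3@13, authorship .1........2.3
After op 3 (move_left): buffer="kiifeabxfliki" (len 13), cursors c1@2 c2@11 c3@12, authorship .1........2.3
After op 4 (insert('u')): buffer="kiuifeabxfliukui" (len 16), cursors c1@3 c2@13 c3@15, authorship .11........22.33
After op 5 (move_left): buffer="kiuifeabxfliukui" (len 16), cursors c1@2 c2@12 c3@14, authorship .11........22.33
After op 6 (add_cursor(16)): buffer="kiuifeabxfliukui" (len 16), cursors c1@2 c2@12 c3@14 c4@16, authorship .11........22.33

Answer: kiuifeabxfliukui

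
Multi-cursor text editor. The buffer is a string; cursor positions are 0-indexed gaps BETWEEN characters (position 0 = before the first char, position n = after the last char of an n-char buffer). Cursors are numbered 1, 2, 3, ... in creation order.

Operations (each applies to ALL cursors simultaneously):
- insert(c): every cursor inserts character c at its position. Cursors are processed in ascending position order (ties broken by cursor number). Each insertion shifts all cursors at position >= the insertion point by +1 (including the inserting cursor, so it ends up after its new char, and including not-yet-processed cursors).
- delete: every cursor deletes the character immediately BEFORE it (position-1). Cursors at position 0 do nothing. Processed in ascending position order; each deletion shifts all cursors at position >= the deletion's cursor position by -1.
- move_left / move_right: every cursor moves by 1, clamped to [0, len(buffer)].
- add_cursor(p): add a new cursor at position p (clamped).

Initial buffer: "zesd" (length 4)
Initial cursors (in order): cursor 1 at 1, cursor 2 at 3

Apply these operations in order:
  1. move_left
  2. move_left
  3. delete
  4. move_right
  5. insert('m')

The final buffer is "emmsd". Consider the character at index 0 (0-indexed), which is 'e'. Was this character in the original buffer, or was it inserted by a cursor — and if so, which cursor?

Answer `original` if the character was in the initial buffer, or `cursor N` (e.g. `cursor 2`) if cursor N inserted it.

Answer: original

Derivation:
After op 1 (move_left): buffer="zesd" (len 4), cursors c1@0 c2@2, authorship ....
After op 2 (move_left): buffer="zesd" (len 4), cursors c1@0 c2@1, authorship ....
After op 3 (delete): buffer="esd" (len 3), cursors c1@0 c2@0, authorship ...
After op 4 (move_right): buffer="esd" (len 3), cursors c1@1 c2@1, authorship ...
After op 5 (insert('m')): buffer="emmsd" (len 5), cursors c1@3 c2@3, authorship .12..
Authorship (.=original, N=cursor N): . 1 2 . .
Index 0: author = original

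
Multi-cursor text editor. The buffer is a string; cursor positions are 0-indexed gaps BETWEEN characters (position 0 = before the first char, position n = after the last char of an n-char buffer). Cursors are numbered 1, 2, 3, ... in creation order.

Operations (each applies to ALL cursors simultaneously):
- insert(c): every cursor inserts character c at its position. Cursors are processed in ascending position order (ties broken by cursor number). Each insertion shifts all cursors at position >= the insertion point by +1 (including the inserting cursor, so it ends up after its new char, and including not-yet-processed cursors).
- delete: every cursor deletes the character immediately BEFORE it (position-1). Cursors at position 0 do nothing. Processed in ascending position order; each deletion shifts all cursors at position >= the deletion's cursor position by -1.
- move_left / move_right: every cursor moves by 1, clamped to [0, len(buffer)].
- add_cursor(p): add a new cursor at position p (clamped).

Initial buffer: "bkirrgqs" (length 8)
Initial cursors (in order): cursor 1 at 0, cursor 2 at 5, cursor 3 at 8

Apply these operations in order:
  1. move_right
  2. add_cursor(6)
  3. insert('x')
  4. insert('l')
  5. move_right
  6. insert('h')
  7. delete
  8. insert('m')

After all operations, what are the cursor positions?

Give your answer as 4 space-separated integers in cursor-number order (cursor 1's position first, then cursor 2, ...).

After op 1 (move_right): buffer="bkirrgqs" (len 8), cursors c1@1 c2@6 c3@8, authorship ........
After op 2 (add_cursor(6)): buffer="bkirrgqs" (len 8), cursors c1@1 c2@6 c4@6 c3@8, authorship ........
After op 3 (insert('x')): buffer="bxkirrgxxqsx" (len 12), cursors c1@2 c2@9 c4@9 c3@12, authorship .1.....24..3
After op 4 (insert('l')): buffer="bxlkirrgxxllqsxl" (len 16), cursors c1@3 c2@12 c4@12 c3@16, authorship .11.....2424..33
After op 5 (move_right): buffer="bxlkirrgxxllqsxl" (len 16), cursors c1@4 c2@13 c4@13 c3@16, authorship .11.....2424..33
After op 6 (insert('h')): buffer="bxlkhirrgxxllqhhsxlh" (len 20), cursors c1@5 c2@16 c4@16 c3@20, authorship .11.1....2424.24.333
After op 7 (delete): buffer="bxlkirrgxxllqsxl" (len 16), cursors c1@4 c2@13 c4@13 c3@16, authorship .11.....2424..33
After op 8 (insert('m')): buffer="bxlkmirrgxxllqmmsxlm" (len 20), cursors c1@5 c2@16 c4@16 c3@20, authorship .11.1....2424.24.333

Answer: 5 16 20 16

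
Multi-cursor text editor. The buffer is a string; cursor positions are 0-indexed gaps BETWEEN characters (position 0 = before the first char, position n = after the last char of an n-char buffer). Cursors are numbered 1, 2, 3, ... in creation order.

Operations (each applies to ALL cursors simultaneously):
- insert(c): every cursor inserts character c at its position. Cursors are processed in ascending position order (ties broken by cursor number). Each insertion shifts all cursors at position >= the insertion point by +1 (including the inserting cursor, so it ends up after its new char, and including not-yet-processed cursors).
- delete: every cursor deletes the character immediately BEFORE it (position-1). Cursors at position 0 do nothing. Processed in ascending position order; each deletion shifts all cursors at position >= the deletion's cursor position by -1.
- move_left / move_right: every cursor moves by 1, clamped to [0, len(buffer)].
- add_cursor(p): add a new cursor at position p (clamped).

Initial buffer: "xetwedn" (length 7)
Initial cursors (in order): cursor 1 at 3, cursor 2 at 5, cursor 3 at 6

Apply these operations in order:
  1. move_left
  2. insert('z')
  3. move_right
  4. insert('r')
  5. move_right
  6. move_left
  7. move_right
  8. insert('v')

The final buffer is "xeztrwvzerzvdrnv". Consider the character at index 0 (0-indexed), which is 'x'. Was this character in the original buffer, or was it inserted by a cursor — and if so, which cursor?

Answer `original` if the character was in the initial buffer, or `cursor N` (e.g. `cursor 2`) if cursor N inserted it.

Answer: original

Derivation:
After op 1 (move_left): buffer="xetwedn" (len 7), cursors c1@2 c2@4 c3@5, authorship .......
After op 2 (insert('z')): buffer="xeztwzezdn" (len 10), cursors c1@3 c2@6 c3@8, authorship ..1..2.3..
After op 3 (move_right): buffer="xeztwzezdn" (len 10), cursors c1@4 c2@7 c3@9, authorship ..1..2.3..
After op 4 (insert('r')): buffer="xeztrwzerzdrn" (len 13), cursors c1@5 c2@9 c3@12, authorship ..1.1.2.23.3.
After op 5 (move_right): buffer="xeztrwzerzdrn" (len 13), cursors c1@6 c2@10 c3@13, authorship ..1.1.2.23.3.
After op 6 (move_left): buffer="xeztrwzerzdrn" (len 13), cursors c1@5 c2@9 c3@12, authorship ..1.1.2.23.3.
After op 7 (move_right): buffer="xeztrwzerzdrn" (len 13), cursors c1@6 c2@10 c3@13, authorship ..1.1.2.23.3.
After op 8 (insert('v')): buffer="xeztrwvzerzvdrnv" (len 16), cursors c1@7 c2@12 c3@16, authorship ..1.1.12.232.3.3
Authorship (.=original, N=cursor N): . . 1 . 1 . 1 2 . 2 3 2 . 3 . 3
Index 0: author = original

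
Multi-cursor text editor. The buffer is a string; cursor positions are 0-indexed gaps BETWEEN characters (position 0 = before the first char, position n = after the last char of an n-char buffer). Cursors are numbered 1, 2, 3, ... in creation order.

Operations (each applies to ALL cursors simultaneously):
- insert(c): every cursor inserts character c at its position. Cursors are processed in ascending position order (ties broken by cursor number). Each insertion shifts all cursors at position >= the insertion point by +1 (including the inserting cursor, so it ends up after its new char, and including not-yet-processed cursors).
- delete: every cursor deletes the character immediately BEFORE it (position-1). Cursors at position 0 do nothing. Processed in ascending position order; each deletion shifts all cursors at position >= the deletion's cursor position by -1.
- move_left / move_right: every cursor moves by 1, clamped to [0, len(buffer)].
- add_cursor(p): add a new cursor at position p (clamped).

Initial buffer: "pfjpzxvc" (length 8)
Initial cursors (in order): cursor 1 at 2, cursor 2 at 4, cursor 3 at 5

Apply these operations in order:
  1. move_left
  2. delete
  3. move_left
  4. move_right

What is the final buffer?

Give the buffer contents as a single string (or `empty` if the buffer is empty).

Answer: fzxvc

Derivation:
After op 1 (move_left): buffer="pfjpzxvc" (len 8), cursors c1@1 c2@3 c3@4, authorship ........
After op 2 (delete): buffer="fzxvc" (len 5), cursors c1@0 c2@1 c3@1, authorship .....
After op 3 (move_left): buffer="fzxvc" (len 5), cursors c1@0 c2@0 c3@0, authorship .....
After op 4 (move_right): buffer="fzxvc" (len 5), cursors c1@1 c2@1 c3@1, authorship .....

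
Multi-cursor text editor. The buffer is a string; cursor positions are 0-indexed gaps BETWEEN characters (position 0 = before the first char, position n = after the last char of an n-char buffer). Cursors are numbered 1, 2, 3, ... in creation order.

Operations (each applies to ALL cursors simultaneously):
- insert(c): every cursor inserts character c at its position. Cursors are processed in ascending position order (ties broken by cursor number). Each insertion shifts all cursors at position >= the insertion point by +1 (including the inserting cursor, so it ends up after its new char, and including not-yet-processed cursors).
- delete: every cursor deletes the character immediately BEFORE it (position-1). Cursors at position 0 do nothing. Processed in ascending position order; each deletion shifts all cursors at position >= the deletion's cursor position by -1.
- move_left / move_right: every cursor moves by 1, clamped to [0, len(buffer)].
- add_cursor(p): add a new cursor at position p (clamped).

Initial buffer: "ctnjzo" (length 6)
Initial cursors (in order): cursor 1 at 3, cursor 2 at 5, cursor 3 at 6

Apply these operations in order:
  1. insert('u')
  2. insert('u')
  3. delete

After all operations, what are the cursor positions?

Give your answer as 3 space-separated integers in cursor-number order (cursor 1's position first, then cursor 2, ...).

After op 1 (insert('u')): buffer="ctnujzuou" (len 9), cursors c1@4 c2@7 c3@9, authorship ...1..2.3
After op 2 (insert('u')): buffer="ctnuujzuuouu" (len 12), cursors c1@5 c2@9 c3@12, authorship ...11..22.33
After op 3 (delete): buffer="ctnujzuou" (len 9), cursors c1@4 c2@7 c3@9, authorship ...1..2.3

Answer: 4 7 9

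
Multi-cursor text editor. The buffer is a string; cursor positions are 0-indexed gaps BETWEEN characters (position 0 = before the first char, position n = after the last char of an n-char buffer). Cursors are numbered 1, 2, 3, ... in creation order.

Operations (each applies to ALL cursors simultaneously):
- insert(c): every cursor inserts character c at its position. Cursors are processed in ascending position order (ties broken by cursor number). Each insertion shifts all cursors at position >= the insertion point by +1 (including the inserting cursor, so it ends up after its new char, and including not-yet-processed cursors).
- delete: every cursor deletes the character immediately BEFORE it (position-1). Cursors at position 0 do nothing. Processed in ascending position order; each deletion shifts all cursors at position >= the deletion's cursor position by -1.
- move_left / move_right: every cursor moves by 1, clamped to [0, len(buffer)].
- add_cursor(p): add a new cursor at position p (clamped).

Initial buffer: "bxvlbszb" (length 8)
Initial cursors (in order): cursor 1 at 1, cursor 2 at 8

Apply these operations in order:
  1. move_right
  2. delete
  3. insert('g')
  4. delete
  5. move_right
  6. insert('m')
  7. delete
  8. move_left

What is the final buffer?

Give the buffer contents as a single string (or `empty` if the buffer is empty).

Answer: bvlbsz

Derivation:
After op 1 (move_right): buffer="bxvlbszb" (len 8), cursors c1@2 c2@8, authorship ........
After op 2 (delete): buffer="bvlbsz" (len 6), cursors c1@1 c2@6, authorship ......
After op 3 (insert('g')): buffer="bgvlbszg" (len 8), cursors c1@2 c2@8, authorship .1.....2
After op 4 (delete): buffer="bvlbsz" (len 6), cursors c1@1 c2@6, authorship ......
After op 5 (move_right): buffer="bvlbsz" (len 6), cursors c1@2 c2@6, authorship ......
After op 6 (insert('m')): buffer="bvmlbszm" (len 8), cursors c1@3 c2@8, authorship ..1....2
After op 7 (delete): buffer="bvlbsz" (len 6), cursors c1@2 c2@6, authorship ......
After op 8 (move_left): buffer="bvlbsz" (len 6), cursors c1@1 c2@5, authorship ......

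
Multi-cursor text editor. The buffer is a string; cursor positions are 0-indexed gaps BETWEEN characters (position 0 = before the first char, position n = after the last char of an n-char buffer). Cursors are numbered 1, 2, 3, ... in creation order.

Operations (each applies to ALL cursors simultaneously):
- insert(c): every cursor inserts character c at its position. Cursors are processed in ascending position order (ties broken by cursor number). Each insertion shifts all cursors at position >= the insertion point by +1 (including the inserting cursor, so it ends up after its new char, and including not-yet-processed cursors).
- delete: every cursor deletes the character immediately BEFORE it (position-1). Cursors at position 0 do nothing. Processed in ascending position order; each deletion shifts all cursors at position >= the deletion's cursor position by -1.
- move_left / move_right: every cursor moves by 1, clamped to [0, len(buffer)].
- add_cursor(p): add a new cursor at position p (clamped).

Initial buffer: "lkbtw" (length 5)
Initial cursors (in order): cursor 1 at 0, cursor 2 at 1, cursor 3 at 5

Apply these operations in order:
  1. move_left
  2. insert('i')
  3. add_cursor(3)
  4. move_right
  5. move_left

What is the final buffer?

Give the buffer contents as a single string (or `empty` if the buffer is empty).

After op 1 (move_left): buffer="lkbtw" (len 5), cursors c1@0 c2@0 c3@4, authorship .....
After op 2 (insert('i')): buffer="iilkbtiw" (len 8), cursors c1@2 c2@2 c3@7, authorship 12....3.
After op 3 (add_cursor(3)): buffer="iilkbtiw" (len 8), cursors c1@2 c2@2 c4@3 c3@7, authorship 12....3.
After op 4 (move_right): buffer="iilkbtiw" (len 8), cursors c1@3 c2@3 c4@4 c3@8, authorship 12....3.
After op 5 (move_left): buffer="iilkbtiw" (len 8), cursors c1@2 c2@2 c4@3 c3@7, authorship 12....3.

Answer: iilkbtiw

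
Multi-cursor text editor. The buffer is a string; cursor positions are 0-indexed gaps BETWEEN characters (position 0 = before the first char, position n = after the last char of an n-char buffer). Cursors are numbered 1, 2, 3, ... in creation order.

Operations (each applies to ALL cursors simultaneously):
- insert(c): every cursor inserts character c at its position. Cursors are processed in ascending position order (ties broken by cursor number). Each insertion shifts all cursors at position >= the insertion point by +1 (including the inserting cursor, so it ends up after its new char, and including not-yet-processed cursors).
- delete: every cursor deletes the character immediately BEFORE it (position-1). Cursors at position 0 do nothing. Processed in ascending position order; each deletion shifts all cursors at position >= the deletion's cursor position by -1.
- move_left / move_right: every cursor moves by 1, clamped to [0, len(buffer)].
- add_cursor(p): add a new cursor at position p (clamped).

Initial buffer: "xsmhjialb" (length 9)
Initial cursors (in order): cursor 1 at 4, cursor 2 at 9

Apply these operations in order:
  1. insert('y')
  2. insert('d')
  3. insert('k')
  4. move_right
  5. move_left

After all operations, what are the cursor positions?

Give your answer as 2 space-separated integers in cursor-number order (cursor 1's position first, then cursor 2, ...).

Answer: 7 14

Derivation:
After op 1 (insert('y')): buffer="xsmhyjialby" (len 11), cursors c1@5 c2@11, authorship ....1.....2
After op 2 (insert('d')): buffer="xsmhydjialbyd" (len 13), cursors c1@6 c2@13, authorship ....11.....22
After op 3 (insert('k')): buffer="xsmhydkjialbydk" (len 15), cursors c1@7 c2@15, authorship ....111.....222
After op 4 (move_right): buffer="xsmhydkjialbydk" (len 15), cursors c1@8 c2@15, authorship ....111.....222
After op 5 (move_left): buffer="xsmhydkjialbydk" (len 15), cursors c1@7 c2@14, authorship ....111.....222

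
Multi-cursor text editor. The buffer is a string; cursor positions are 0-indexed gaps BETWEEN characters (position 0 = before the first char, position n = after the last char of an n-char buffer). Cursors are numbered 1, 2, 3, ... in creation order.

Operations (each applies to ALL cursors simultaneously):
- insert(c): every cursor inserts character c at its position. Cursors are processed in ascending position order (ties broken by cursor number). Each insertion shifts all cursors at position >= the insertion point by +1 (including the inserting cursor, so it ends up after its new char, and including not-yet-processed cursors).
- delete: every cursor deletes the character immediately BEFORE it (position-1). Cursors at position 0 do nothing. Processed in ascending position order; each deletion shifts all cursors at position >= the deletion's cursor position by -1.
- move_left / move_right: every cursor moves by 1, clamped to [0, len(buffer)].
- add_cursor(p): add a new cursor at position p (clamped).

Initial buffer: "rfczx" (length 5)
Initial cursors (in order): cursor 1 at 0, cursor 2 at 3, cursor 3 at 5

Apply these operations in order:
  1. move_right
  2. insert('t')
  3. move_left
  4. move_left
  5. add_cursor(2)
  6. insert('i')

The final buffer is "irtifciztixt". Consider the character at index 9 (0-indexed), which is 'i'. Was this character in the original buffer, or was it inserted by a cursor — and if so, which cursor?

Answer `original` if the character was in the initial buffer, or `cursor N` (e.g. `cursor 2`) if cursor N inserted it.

After op 1 (move_right): buffer="rfczx" (len 5), cursors c1@1 c2@4 c3@5, authorship .....
After op 2 (insert('t')): buffer="rtfcztxt" (len 8), cursors c1@2 c2@6 c3@8, authorship .1...2.3
After op 3 (move_left): buffer="rtfcztxt" (len 8), cursors c1@1 c2@5 c3@7, authorship .1...2.3
After op 4 (move_left): buffer="rtfcztxt" (len 8), cursors c1@0 c2@4 c3@6, authorship .1...2.3
After op 5 (add_cursor(2)): buffer="rtfcztxt" (len 8), cursors c1@0 c4@2 c2@4 c3@6, authorship .1...2.3
After op 6 (insert('i')): buffer="irtifciztixt" (len 12), cursors c1@1 c4@4 c2@7 c3@10, authorship 1.14..2.23.3
Authorship (.=original, N=cursor N): 1 . 1 4 . . 2 . 2 3 . 3
Index 9: author = 3

Answer: cursor 3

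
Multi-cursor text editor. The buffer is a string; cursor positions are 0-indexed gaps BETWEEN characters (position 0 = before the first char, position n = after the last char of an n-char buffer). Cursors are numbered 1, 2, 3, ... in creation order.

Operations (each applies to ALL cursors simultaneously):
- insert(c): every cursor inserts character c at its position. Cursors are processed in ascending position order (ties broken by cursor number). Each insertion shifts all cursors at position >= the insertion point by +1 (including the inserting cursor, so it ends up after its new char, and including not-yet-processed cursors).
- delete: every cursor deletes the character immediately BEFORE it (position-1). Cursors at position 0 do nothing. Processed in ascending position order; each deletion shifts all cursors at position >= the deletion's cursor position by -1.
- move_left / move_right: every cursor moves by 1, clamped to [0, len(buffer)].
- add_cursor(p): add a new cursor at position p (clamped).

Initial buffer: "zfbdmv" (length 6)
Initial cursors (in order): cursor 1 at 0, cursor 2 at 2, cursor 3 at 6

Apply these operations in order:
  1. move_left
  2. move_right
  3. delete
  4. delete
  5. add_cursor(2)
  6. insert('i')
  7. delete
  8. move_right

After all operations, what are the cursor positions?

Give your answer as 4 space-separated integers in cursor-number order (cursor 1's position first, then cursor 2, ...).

After op 1 (move_left): buffer="zfbdmv" (len 6), cursors c1@0 c2@1 c3@5, authorship ......
After op 2 (move_right): buffer="zfbdmv" (len 6), cursors c1@1 c2@2 c3@6, authorship ......
After op 3 (delete): buffer="bdm" (len 3), cursors c1@0 c2@0 c3@3, authorship ...
After op 4 (delete): buffer="bd" (len 2), cursors c1@0 c2@0 c3@2, authorship ..
After op 5 (add_cursor(2)): buffer="bd" (len 2), cursors c1@0 c2@0 c3@2 c4@2, authorship ..
After op 6 (insert('i')): buffer="iibdii" (len 6), cursors c1@2 c2@2 c3@6 c4@6, authorship 12..34
After op 7 (delete): buffer="bd" (len 2), cursors c1@0 c2@0 c3@2 c4@2, authorship ..
After op 8 (move_right): buffer="bd" (len 2), cursors c1@1 c2@1 c3@2 c4@2, authorship ..

Answer: 1 1 2 2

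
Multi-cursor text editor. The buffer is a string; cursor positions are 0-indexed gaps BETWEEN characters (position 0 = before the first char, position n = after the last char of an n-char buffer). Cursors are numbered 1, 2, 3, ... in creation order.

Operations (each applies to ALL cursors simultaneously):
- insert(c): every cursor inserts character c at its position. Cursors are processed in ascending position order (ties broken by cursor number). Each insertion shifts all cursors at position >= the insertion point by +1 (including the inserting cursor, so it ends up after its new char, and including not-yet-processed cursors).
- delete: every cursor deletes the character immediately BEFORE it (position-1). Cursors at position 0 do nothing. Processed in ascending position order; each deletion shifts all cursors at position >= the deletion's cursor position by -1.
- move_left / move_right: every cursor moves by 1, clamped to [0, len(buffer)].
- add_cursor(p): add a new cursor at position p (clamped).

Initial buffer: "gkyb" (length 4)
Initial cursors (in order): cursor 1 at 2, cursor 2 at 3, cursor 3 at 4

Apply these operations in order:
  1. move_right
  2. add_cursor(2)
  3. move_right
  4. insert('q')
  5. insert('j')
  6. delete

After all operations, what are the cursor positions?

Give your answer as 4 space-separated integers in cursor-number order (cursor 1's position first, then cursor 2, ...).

After op 1 (move_right): buffer="gkyb" (len 4), cursors c1@3 c2@4 c3@4, authorship ....
After op 2 (add_cursor(2)): buffer="gkyb" (len 4), cursors c4@2 c1@3 c2@4 c3@4, authorship ....
After op 3 (move_right): buffer="gkyb" (len 4), cursors c4@3 c1@4 c2@4 c3@4, authorship ....
After op 4 (insert('q')): buffer="gkyqbqqq" (len 8), cursors c4@4 c1@8 c2@8 c3@8, authorship ...4.123
After op 5 (insert('j')): buffer="gkyqjbqqqjjj" (len 12), cursors c4@5 c1@12 c2@12 c3@12, authorship ...44.123123
After op 6 (delete): buffer="gkyqbqqq" (len 8), cursors c4@4 c1@8 c2@8 c3@8, authorship ...4.123

Answer: 8 8 8 4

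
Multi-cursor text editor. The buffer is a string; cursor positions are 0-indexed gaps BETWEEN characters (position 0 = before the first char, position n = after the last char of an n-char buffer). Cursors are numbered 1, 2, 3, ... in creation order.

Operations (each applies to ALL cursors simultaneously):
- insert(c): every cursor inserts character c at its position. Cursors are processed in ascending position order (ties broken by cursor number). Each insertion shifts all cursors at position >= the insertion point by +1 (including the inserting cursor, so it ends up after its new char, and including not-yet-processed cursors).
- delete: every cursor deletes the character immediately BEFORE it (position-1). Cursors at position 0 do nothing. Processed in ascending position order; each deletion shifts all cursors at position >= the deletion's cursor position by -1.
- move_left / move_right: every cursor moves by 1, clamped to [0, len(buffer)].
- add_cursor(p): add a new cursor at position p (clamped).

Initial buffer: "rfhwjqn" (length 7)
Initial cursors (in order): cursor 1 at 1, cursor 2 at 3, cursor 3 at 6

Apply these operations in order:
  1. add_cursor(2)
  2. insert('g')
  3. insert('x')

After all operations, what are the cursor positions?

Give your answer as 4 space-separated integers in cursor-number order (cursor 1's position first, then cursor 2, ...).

Answer: 3 9 14 6

Derivation:
After op 1 (add_cursor(2)): buffer="rfhwjqn" (len 7), cursors c1@1 c4@2 c2@3 c3@6, authorship .......
After op 2 (insert('g')): buffer="rgfghgwjqgn" (len 11), cursors c1@2 c4@4 c2@6 c3@10, authorship .1.4.2...3.
After op 3 (insert('x')): buffer="rgxfgxhgxwjqgxn" (len 15), cursors c1@3 c4@6 c2@9 c3@14, authorship .11.44.22...33.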